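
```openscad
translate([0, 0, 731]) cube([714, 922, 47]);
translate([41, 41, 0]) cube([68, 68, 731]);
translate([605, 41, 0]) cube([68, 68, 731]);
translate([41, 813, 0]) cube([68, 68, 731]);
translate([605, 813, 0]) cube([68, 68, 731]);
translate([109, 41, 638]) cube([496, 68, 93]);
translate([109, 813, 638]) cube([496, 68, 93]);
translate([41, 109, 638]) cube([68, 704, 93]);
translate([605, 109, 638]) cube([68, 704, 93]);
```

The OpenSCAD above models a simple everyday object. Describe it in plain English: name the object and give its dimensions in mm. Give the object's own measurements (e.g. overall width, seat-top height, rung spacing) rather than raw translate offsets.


A table: top 714 mm (x) × 922 mm (y), 47 mm thick, upper face at z = 778 mm, on four 68×68 mm square legs, each inset 41 mm from the nearest pair of top edges from z = 0 to the bottom of the top. Four apron rails, 68 mm thick and 93 mm tall, run between adjacent legs with their top edges flush with the underside of the top and their outer faces flush with the legs' outer faces.


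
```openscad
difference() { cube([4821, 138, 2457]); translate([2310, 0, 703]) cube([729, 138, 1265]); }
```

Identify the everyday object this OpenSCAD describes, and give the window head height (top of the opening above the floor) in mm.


A wall with a window opening. The window head height is 1968 mm.

A wall with a rectangular opening subtracted — a window. Sill at z = 703, opening 1265 mm tall, so the head is at 703 + 1265 = 1968 mm.


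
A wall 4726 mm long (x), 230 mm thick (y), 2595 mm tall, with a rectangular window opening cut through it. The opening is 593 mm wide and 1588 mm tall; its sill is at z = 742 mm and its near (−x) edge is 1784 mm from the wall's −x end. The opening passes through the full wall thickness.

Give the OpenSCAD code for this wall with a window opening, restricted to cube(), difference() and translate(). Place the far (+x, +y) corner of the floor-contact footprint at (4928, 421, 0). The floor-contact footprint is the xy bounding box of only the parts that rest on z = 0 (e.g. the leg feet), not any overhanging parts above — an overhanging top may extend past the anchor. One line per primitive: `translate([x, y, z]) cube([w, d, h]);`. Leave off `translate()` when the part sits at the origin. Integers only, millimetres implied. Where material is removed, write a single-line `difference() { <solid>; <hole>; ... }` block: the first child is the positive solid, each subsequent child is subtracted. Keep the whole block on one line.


difference() { translate([202, 191, 0]) cube([4726, 230, 2595]); translate([1986, 191, 742]) cube([593, 230, 1588]); }


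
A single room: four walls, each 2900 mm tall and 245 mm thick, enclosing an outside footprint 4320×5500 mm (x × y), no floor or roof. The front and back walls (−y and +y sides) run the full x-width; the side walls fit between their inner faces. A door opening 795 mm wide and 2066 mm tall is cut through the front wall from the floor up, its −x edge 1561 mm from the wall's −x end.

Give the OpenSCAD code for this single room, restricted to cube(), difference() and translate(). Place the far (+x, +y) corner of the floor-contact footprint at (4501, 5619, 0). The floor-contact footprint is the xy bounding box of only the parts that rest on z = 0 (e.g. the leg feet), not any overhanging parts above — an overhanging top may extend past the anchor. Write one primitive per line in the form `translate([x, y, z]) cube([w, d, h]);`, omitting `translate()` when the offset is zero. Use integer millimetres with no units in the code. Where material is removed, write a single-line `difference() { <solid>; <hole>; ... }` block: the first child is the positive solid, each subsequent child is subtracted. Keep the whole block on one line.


difference() { translate([181, 119, 0]) cube([4320, 245, 2900]); translate([1742, 119, 0]) cube([795, 245, 2066]); }
translate([181, 5374, 0]) cube([4320, 245, 2900]);
translate([181, 364, 0]) cube([245, 5010, 2900]);
translate([4256, 364, 0]) cube([245, 5010, 2900]);


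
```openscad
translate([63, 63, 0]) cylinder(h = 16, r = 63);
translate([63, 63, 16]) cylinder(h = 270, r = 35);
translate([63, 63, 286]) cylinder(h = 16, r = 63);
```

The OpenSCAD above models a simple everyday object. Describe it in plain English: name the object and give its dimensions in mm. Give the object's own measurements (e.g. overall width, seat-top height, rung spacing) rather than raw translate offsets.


A spool: two coaxial disc flanges of radius 63 mm and thickness 16 mm, joined by a core cylinder of radius 35 mm and height 270 mm. The lower flange rests on z = 0 and the three cylinders share a vertical axis.


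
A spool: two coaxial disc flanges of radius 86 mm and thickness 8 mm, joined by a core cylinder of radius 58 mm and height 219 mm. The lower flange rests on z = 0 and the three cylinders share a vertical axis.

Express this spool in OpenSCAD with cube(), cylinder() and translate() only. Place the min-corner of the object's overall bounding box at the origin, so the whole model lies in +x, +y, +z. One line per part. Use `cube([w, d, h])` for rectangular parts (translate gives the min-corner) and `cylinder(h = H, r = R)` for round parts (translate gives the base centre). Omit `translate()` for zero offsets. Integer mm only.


translate([86, 86, 0]) cylinder(h = 8, r = 86);
translate([86, 86, 8]) cylinder(h = 219, r = 58);
translate([86, 86, 227]) cylinder(h = 8, r = 86);


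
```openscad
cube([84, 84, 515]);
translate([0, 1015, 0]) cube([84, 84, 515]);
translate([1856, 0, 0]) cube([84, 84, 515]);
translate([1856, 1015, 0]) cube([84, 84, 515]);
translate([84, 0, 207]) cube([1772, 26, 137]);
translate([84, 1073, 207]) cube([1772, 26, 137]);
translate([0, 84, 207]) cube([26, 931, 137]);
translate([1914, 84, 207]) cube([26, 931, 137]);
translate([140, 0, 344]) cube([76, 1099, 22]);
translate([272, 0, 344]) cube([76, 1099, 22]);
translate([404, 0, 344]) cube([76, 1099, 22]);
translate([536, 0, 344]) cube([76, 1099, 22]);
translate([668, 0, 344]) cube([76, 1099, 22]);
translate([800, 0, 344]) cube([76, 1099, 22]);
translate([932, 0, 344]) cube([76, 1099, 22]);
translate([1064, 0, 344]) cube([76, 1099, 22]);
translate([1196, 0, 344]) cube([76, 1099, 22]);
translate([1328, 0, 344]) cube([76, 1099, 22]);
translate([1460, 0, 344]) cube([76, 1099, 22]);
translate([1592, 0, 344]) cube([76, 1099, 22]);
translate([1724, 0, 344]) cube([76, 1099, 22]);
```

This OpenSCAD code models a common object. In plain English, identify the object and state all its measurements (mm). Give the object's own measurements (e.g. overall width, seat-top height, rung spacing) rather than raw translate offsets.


A bed frame 1940 mm long (x) by 1099 mm wide (y). Four 84×84 mm corner posts, 515 mm tall, at the corners of the footprint. Four rails of 26 mm thickness and 137 mm height run between adjacent posts with their undersides at z = 207 mm, their outer faces flush with the outside of the frame (the two x-running rails run between the posts' inner faces; the two y-running rails run between the posts' inner faces). 13 slats, each 76 mm wide (x) and 22 mm thick, lie across the top of the two x-running rails, running the full 1099 mm width of the frame in y; along x they sit between the end posts with a 56 mm gap after the −x posts and between neighbouring slats and before the +x posts.


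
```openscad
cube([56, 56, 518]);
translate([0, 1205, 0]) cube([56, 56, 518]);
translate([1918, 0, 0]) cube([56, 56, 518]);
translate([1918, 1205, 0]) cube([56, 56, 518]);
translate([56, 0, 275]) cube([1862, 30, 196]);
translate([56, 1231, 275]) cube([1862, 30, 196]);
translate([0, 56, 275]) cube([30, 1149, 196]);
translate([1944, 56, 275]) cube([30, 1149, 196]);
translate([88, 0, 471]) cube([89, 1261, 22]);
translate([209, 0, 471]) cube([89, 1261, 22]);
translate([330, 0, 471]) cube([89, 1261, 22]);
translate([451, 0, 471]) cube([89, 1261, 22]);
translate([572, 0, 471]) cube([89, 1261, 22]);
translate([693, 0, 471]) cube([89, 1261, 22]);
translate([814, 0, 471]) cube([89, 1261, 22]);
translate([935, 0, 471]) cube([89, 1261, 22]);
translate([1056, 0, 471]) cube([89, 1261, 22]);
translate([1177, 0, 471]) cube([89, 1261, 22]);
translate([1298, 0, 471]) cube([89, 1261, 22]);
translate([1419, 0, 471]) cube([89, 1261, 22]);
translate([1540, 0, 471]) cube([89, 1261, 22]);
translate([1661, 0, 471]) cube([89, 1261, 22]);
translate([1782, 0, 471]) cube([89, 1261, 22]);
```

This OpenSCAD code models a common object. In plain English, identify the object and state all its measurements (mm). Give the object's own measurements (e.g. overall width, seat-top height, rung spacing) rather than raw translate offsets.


A bed frame 1974 mm long (x) by 1261 mm wide (y). Four 56×56 mm corner posts, 518 mm tall, at the corners of the footprint. Four rails of 30 mm thickness and 196 mm height run between adjacent posts with their undersides at z = 275 mm, their outer faces flush with the outside of the frame (the two x-running rails run between the posts' inner faces; the two y-running rails run between the posts' inner faces). 15 slats, each 89 mm wide (x) and 22 mm thick, lie across the top of the two x-running rails, running the full 1261 mm width of the frame in y; along x they sit between the end posts with a 32 mm gap after the −x posts and between neighbouring slats, leaving 47 mm before the +x posts.


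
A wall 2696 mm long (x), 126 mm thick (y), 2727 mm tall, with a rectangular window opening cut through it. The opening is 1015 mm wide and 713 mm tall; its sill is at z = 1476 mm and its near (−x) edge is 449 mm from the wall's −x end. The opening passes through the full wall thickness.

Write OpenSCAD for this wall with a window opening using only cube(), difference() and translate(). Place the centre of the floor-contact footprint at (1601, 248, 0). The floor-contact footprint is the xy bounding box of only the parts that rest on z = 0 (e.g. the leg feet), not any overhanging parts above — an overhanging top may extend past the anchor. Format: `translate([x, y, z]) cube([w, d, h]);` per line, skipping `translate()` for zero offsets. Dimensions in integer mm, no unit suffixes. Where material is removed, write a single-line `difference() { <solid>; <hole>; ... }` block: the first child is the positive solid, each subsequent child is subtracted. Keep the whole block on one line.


difference() { translate([253, 185, 0]) cube([2696, 126, 2727]); translate([702, 185, 1476]) cube([1015, 126, 713]); }


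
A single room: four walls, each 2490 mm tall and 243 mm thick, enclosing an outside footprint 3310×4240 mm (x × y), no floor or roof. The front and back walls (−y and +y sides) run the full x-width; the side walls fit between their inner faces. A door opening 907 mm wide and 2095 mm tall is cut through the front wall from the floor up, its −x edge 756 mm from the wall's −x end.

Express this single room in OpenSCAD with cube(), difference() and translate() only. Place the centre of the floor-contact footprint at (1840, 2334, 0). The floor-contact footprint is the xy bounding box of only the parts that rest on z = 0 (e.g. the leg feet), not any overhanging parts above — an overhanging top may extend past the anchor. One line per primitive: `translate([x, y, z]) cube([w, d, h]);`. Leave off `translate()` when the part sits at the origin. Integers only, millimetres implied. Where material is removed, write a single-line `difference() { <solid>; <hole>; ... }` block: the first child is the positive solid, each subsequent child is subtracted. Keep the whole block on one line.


difference() { translate([185, 214, 0]) cube([3310, 243, 2490]); translate([941, 214, 0]) cube([907, 243, 2095]); }
translate([185, 4211, 0]) cube([3310, 243, 2490]);
translate([185, 457, 0]) cube([243, 3754, 2490]);
translate([3252, 457, 0]) cube([243, 3754, 2490]);


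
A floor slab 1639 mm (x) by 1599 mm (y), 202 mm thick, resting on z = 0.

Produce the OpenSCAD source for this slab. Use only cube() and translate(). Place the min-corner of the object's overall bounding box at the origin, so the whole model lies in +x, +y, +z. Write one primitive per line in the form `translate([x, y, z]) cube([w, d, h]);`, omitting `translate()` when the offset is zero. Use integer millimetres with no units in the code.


cube([1639, 1599, 202]);


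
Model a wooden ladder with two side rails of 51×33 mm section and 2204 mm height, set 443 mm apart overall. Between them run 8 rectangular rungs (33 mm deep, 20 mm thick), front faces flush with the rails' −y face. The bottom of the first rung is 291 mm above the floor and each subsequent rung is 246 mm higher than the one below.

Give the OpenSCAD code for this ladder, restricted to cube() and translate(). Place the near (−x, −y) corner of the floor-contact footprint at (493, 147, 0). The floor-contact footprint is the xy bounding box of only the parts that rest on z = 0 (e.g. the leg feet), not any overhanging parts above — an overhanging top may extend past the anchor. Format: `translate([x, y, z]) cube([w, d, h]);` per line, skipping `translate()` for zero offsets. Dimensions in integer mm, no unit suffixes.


translate([493, 147, 0]) cube([51, 33, 2204]);
translate([885, 147, 0]) cube([51, 33, 2204]);
translate([544, 147, 291]) cube([341, 33, 20]);
translate([544, 147, 537]) cube([341, 33, 20]);
translate([544, 147, 783]) cube([341, 33, 20]);
translate([544, 147, 1029]) cube([341, 33, 20]);
translate([544, 147, 1275]) cube([341, 33, 20]);
translate([544, 147, 1521]) cube([341, 33, 20]);
translate([544, 147, 1767]) cube([341, 33, 20]);
translate([544, 147, 2013]) cube([341, 33, 20]);


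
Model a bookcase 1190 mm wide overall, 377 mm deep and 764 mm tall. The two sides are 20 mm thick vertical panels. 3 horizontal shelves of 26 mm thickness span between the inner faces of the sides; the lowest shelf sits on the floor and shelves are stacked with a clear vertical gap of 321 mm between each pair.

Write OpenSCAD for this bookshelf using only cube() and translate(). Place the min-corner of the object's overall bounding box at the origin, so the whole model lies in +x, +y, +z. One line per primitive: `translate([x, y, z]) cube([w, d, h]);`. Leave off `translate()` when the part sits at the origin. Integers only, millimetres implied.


cube([20, 377, 764]);
translate([1170, 0, 0]) cube([20, 377, 764]);
translate([20, 0, 0]) cube([1150, 377, 26]);
translate([20, 0, 347]) cube([1150, 377, 26]);
translate([20, 0, 694]) cube([1150, 377, 26]);


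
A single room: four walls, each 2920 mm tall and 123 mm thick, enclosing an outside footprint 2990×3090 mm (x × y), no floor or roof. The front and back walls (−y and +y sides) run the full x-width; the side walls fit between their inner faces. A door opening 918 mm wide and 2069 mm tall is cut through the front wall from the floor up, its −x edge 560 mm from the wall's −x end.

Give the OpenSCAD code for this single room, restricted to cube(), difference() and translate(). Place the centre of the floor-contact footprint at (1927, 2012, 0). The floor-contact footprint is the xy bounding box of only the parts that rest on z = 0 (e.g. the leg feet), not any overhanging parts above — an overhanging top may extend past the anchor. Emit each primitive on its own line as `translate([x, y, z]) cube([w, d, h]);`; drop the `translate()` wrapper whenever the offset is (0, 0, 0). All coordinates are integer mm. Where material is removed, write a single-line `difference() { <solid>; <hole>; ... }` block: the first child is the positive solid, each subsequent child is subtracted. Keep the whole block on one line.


difference() { translate([432, 467, 0]) cube([2990, 123, 2920]); translate([992, 467, 0]) cube([918, 123, 2069]); }
translate([432, 3434, 0]) cube([2990, 123, 2920]);
translate([432, 590, 0]) cube([123, 2844, 2920]);
translate([3299, 590, 0]) cube([123, 2844, 2920]);


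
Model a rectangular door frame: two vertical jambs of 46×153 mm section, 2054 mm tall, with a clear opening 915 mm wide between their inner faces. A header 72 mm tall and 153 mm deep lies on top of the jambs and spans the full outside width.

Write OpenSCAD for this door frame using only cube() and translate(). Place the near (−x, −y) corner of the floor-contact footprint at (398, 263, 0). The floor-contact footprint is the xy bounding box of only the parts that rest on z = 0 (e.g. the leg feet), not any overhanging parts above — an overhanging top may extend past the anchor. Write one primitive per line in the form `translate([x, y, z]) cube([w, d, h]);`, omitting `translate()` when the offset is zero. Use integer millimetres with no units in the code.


translate([398, 263, 0]) cube([46, 153, 2054]);
translate([1359, 263, 0]) cube([46, 153, 2054]);
translate([398, 263, 2054]) cube([1007, 153, 72]);


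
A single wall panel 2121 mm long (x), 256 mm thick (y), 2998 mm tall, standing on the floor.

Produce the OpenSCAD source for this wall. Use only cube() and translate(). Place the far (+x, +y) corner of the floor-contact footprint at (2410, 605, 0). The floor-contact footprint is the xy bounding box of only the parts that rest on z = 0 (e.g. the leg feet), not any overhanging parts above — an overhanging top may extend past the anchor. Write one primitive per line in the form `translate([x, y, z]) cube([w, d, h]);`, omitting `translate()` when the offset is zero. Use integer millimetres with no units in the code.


translate([289, 349, 0]) cube([2121, 256, 2998]);


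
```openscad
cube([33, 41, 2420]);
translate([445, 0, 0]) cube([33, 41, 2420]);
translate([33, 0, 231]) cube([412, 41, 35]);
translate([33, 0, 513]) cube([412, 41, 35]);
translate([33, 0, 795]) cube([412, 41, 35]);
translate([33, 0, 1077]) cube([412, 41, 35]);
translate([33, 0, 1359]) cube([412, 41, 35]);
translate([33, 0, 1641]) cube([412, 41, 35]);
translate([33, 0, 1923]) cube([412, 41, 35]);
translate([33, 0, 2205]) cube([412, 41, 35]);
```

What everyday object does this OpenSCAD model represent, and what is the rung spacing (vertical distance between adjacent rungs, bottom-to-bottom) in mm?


A ladder. The rung spacing is 282 mm.

Two tall 33×41 posts with 8 short bars between them — a ladder. Adjacent rungs sit at z = 231 and z = 513, so the spacing is 513 − 231 = 282 mm.


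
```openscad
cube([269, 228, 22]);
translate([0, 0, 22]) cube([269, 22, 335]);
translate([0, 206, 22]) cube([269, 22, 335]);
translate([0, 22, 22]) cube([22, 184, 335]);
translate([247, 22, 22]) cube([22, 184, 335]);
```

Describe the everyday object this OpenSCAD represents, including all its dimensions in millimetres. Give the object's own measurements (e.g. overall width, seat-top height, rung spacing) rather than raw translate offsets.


An open-topped rectangular box: outside dimensions 269×228×357 mm, with a uniform wall and base thickness of 22 mm. The base is a full 269×228 slab on the floor; four walls sit on top of the base. The front and back walls (the −y and +y sides) span the full width; the two side walls fit between them.


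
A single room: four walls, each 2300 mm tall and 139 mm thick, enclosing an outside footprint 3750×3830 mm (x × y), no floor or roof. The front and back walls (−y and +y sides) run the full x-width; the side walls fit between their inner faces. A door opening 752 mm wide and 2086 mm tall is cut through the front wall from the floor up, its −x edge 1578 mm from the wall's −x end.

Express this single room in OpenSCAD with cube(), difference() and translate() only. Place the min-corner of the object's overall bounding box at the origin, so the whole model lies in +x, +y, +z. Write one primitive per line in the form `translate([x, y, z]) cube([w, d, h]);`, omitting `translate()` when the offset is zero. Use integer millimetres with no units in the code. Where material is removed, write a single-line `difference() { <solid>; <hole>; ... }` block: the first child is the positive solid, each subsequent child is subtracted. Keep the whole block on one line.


difference() { cube([3750, 139, 2300]); translate([1578, 0, 0]) cube([752, 139, 2086]); }
translate([0, 3691, 0]) cube([3750, 139, 2300]);
translate([0, 139, 0]) cube([139, 3552, 2300]);
translate([3611, 139, 0]) cube([139, 3552, 2300]);


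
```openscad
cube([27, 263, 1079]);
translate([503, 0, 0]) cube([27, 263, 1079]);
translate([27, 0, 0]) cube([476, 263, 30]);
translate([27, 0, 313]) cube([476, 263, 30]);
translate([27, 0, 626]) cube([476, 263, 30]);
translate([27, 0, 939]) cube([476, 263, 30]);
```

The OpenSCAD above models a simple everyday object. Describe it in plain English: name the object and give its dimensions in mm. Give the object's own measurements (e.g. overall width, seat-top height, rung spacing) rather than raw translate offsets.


An open bookshelf. Two side panels, each 27 mm thick, 263 mm deep and 1079 mm tall, stand 530 mm apart (outside-to-outside). Between them sit 4 shelves, each 30 mm thick and 263 mm deep, spanning the full gap between the sides. The bottom shelf rests on the floor (its underside at z = 0) and the clear gap between one shelf's top and the next shelf's underside is 283 mm.


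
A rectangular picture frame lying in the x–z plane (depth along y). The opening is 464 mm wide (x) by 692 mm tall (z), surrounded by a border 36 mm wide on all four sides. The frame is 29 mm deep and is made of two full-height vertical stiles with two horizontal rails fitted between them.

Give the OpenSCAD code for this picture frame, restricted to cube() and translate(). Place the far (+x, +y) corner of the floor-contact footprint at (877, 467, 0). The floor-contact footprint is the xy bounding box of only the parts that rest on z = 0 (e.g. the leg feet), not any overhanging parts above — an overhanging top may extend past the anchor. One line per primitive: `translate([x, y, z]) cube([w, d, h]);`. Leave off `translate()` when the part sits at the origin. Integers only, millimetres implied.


translate([341, 438, 0]) cube([36, 29, 764]);
translate([841, 438, 0]) cube([36, 29, 764]);
translate([377, 438, 0]) cube([464, 29, 36]);
translate([377, 438, 728]) cube([464, 29, 36]);


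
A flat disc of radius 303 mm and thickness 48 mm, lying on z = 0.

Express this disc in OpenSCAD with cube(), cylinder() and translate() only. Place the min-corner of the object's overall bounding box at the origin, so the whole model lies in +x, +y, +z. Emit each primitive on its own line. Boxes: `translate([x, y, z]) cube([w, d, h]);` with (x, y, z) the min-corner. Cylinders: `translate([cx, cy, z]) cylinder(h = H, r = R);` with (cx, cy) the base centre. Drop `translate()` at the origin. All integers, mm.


translate([303, 303, 0]) cylinder(h = 48, r = 303);


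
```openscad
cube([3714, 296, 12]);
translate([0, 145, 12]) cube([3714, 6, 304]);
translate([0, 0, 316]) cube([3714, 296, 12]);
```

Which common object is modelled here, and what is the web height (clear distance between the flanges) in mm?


An I-beam. The web height is 304 mm.

Two wide flanges with a thin centred web — an I-beam. Overall 328 mm minus two 12 mm flanges gives a web of 328 − 2·12 = 304 mm.


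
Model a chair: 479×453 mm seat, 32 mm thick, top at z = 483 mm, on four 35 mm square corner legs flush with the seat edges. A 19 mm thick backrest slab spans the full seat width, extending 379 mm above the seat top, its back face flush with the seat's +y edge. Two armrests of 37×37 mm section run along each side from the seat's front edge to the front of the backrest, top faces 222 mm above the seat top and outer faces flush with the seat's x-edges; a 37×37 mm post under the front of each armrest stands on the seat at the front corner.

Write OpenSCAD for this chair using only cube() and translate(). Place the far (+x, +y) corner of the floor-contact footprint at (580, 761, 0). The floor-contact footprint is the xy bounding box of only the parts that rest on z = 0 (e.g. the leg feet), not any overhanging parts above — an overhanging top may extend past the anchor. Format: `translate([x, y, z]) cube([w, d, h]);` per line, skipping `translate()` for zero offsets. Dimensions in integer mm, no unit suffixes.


translate([101, 308, 451]) cube([479, 453, 32]);
translate([101, 308, 0]) cube([35, 35, 451]);
translate([545, 308, 0]) cube([35, 35, 451]);
translate([101, 726, 0]) cube([35, 35, 451]);
translate([545, 726, 0]) cube([35, 35, 451]);
translate([101, 742, 483]) cube([479, 19, 379]);
translate([101, 308, 668]) cube([37, 434, 37]);
translate([543, 308, 668]) cube([37, 434, 37]);
translate([101, 308, 483]) cube([37, 37, 185]);
translate([543, 308, 483]) cube([37, 37, 185]);


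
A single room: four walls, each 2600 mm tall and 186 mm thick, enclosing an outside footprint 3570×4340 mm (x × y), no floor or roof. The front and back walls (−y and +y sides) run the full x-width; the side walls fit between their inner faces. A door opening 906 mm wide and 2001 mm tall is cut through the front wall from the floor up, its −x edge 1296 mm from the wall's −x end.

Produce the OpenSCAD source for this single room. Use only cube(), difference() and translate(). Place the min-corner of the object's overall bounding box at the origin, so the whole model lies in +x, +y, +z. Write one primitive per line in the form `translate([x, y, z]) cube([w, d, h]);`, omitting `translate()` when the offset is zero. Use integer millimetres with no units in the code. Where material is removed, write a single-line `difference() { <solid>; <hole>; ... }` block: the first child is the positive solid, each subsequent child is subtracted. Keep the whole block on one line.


difference() { cube([3570, 186, 2600]); translate([1296, 0, 0]) cube([906, 186, 2001]); }
translate([0, 4154, 0]) cube([3570, 186, 2600]);
translate([0, 186, 0]) cube([186, 3968, 2600]);
translate([3384, 186, 0]) cube([186, 3968, 2600]);


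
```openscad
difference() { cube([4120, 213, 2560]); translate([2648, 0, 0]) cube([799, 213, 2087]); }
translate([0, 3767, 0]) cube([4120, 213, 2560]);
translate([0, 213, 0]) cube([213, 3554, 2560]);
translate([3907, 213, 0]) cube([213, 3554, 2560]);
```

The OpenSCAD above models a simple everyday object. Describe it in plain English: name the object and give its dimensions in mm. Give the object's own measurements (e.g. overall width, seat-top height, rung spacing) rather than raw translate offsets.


A single room: four walls, each 2560 mm tall and 213 mm thick, enclosing an outside footprint 4120×3980 mm (x × y), no floor or roof. The front and back walls (−y and +y sides) run the full x-width; the side walls fit between their inner faces. A door opening 799 mm wide and 2087 mm tall is cut through the front wall from the floor up, its −x edge 2648 mm from the wall's −x end.


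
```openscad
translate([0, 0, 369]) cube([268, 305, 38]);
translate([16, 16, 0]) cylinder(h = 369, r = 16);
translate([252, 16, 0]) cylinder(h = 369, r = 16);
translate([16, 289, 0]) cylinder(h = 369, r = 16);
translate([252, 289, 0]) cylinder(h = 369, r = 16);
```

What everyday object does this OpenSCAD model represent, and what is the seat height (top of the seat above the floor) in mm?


A stool. The seat height is 407 mm.

A 268×305×38 slab at z = 369 on four corner cylinders — a stool. The seat top is 369 + 38 = 407 mm.


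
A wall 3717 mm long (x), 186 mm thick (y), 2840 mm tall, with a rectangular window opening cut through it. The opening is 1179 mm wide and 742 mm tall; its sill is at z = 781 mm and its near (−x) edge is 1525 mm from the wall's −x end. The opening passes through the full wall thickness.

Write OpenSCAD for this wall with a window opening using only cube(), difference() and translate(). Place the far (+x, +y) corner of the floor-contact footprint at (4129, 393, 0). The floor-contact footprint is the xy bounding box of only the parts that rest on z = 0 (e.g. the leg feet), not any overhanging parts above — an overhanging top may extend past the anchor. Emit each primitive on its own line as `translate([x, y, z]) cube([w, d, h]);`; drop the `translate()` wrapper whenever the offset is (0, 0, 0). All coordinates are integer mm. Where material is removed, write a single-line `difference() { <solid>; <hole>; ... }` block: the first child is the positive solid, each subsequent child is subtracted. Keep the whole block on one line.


difference() { translate([412, 207, 0]) cube([3717, 186, 2840]); translate([1937, 207, 781]) cube([1179, 186, 742]); }


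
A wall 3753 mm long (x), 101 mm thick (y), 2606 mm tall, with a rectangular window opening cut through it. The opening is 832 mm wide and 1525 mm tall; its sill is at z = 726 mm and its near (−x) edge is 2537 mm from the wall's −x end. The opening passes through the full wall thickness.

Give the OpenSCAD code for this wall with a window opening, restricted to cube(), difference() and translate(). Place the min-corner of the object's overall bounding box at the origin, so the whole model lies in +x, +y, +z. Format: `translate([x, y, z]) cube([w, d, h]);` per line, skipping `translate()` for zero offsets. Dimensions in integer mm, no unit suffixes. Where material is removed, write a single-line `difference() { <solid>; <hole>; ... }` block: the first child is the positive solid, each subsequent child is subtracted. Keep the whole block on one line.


difference() { cube([3753, 101, 2606]); translate([2537, 0, 726]) cube([832, 101, 1525]); }


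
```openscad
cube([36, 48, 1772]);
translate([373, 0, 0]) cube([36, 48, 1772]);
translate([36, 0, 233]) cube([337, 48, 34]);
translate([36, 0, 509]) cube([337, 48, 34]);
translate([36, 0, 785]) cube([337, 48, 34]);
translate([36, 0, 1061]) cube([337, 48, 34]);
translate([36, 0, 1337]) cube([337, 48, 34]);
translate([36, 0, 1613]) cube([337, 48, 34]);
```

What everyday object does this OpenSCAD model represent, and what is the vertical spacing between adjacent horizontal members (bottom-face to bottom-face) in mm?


A ladder. The rung spacing is 276 mm.

Two tall 36×48 posts with 6 short bars between them — a ladder. Adjacent rungs sit at z = 233 and z = 509, so the spacing is 509 − 233 = 276 mm.


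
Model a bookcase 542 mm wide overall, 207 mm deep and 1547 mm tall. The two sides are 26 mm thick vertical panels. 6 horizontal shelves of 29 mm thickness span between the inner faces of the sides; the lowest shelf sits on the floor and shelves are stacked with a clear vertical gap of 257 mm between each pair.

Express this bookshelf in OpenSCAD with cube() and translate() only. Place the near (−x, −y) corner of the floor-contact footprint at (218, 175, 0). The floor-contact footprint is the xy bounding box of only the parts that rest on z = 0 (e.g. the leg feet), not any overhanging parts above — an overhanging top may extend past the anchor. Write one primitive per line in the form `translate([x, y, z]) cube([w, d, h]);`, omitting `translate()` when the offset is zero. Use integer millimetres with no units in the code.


translate([218, 175, 0]) cube([26, 207, 1547]);
translate([734, 175, 0]) cube([26, 207, 1547]);
translate([244, 175, 0]) cube([490, 207, 29]);
translate([244, 175, 286]) cube([490, 207, 29]);
translate([244, 175, 572]) cube([490, 207, 29]);
translate([244, 175, 858]) cube([490, 207, 29]);
translate([244, 175, 1144]) cube([490, 207, 29]);
translate([244, 175, 1430]) cube([490, 207, 29]);


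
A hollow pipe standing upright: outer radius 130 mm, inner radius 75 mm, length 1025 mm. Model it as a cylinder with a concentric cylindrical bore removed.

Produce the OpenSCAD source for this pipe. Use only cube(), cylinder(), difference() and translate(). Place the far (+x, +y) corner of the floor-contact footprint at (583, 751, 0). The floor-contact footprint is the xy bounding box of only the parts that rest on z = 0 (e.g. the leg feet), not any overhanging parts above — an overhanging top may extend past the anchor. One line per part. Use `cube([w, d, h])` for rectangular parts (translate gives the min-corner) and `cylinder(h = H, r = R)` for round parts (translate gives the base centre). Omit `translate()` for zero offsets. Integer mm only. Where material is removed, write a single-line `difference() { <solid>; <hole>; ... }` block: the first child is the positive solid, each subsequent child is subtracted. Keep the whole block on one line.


difference() { translate([453, 621, 0]) cylinder(h = 1025, r = 130); translate([453, 621, 0]) cylinder(h = 1025, r = 75); }


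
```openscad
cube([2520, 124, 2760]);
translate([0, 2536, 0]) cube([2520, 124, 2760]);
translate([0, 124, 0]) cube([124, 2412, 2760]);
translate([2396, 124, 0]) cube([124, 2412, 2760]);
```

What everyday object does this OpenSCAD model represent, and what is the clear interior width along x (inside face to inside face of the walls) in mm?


A house (or room) frame. The interior width is 2272 mm.

Four 2760 mm walls enclosing a rectangle with no floor or roof — a room or house frame. Outside width is 2520 mm and wall thickness is 124 mm, so the interior width is 2520 − 2 × 124 = 2272 mm.


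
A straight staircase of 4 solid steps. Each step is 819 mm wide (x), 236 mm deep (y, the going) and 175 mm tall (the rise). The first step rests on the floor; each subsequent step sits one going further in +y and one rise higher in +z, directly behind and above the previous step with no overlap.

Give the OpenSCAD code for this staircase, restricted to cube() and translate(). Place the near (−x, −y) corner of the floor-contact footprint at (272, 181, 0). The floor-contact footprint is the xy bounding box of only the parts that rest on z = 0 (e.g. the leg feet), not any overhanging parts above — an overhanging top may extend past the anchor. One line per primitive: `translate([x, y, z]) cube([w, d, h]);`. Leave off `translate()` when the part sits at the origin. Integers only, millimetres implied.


translate([272, 181, 0]) cube([819, 236, 175]);
translate([272, 417, 175]) cube([819, 236, 175]);
translate([272, 653, 350]) cube([819, 236, 175]);
translate([272, 889, 525]) cube([819, 236, 175]);


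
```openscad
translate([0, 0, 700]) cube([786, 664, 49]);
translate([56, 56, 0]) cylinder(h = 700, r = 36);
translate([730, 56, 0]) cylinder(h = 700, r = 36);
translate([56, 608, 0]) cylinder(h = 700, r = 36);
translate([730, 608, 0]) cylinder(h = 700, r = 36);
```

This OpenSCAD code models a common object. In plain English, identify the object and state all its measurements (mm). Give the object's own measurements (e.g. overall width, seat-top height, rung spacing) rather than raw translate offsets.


A rectangular dining table. The top is 786×664×49 mm with its upper surface at z = 749 mm. It stands on four round legs of 72 mm diameter, each leg's bounding box inset 20 mm from the nearest pair of top edges, running from the floor to the underside of the top.


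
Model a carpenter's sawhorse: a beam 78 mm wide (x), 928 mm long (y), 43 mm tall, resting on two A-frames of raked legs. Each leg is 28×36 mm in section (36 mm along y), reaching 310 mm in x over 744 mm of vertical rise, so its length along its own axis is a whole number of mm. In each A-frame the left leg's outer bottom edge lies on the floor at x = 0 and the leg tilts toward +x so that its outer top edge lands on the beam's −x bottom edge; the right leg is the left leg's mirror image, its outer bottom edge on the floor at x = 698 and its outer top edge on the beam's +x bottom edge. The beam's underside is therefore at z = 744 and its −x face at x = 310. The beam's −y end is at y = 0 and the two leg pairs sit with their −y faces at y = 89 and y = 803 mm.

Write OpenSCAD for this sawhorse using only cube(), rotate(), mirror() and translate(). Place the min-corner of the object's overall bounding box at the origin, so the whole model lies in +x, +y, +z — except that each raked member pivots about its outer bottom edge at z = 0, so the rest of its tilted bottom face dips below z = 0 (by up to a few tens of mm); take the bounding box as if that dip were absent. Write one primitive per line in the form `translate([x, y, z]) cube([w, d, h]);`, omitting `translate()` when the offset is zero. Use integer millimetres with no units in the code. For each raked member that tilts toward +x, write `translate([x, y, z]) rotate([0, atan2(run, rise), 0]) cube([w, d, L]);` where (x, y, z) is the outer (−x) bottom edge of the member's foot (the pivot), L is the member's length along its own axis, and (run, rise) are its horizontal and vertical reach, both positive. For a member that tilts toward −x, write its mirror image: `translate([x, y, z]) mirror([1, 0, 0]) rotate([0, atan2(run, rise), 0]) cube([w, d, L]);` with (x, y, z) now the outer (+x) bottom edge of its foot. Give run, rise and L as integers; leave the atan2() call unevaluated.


// leg length = √(310² + 744²) = 806
// right-leg outer foot x = 2·310 + 78 = 698
// beam min-corner = (310, 0, 744)
translate([310, 0, 744]) cube([78, 928, 43]);
translate([0, 89, 0]) rotate([0, atan2(310, 744), 0]) cube([28, 36, 806]);
translate([698, 89, 0]) mirror([1, 0, 0]) rotate([0, atan2(310, 744), 0]) cube([28, 36, 806]);
translate([0, 803, 0]) rotate([0, atan2(310, 744), 0]) cube([28, 36, 806]);
translate([698, 803, 0]) mirror([1, 0, 0]) rotate([0, atan2(310, 744), 0]) cube([28, 36, 806]);


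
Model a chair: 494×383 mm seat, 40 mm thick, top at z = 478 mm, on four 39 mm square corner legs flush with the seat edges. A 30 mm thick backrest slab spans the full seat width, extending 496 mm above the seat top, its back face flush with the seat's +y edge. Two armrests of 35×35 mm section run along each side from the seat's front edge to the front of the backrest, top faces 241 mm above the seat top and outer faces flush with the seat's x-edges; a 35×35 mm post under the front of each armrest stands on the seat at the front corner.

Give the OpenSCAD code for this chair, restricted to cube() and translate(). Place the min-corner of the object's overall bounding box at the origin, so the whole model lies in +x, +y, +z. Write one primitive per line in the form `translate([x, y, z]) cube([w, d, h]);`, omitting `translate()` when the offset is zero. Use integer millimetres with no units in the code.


translate([0, 0, 438]) cube([494, 383, 40]);
cube([39, 39, 438]);
translate([455, 0, 0]) cube([39, 39, 438]);
translate([0, 344, 0]) cube([39, 39, 438]);
translate([455, 344, 0]) cube([39, 39, 438]);
translate([0, 353, 478]) cube([494, 30, 496]);
translate([0, 0, 684]) cube([35, 353, 35]);
translate([459, 0, 684]) cube([35, 353, 35]);
translate([0, 0, 478]) cube([35, 35, 206]);
translate([459, 0, 478]) cube([35, 35, 206]);


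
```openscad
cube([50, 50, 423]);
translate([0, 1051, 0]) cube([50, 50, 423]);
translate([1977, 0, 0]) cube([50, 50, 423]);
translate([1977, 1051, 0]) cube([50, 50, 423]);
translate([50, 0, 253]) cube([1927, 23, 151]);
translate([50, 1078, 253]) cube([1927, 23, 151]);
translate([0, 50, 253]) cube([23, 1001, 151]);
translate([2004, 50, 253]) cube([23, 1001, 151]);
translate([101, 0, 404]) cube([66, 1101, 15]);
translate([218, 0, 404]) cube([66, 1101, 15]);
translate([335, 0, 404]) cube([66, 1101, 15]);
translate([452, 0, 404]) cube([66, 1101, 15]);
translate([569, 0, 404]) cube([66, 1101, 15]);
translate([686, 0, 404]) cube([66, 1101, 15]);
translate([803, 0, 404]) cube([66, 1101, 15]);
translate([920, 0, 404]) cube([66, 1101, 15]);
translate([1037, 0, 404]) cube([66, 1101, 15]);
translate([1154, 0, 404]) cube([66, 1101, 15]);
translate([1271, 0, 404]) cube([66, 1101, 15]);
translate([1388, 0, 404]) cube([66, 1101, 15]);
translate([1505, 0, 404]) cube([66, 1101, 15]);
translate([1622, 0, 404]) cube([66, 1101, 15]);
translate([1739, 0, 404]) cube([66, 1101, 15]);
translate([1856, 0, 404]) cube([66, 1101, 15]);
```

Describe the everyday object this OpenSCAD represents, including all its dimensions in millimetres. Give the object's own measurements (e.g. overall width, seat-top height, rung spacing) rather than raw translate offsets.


A bed frame 2027 mm long (x) by 1101 mm wide (y). Four 50×50 mm corner posts, 423 mm tall, at the corners of the footprint. Four rails of 23 mm thickness and 151 mm height run between adjacent posts with their undersides at z = 253 mm, their outer faces flush with the outside of the frame (the two x-running rails run between the posts' inner faces; the two y-running rails run between the posts' inner faces). 16 slats, each 66 mm wide (x) and 15 mm thick, lie across the top of the two x-running rails, running the full 1101 mm width of the frame in y; along x they sit between the end posts with a 51 mm gap after the −x posts and between neighbouring slats, leaving 55 mm before the +x posts.
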